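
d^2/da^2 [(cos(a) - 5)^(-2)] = 2*(-5*cos(a) - cos(2*a) + 2)/(cos(a) - 5)^4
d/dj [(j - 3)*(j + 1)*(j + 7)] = 3*j^2 + 10*j - 17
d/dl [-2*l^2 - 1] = -4*l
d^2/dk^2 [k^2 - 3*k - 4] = 2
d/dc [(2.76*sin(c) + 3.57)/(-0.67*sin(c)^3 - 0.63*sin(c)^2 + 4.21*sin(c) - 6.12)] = (3.6984*sin(c)^3 + 8.9145*sin(c)^2 + 4.4982*sin(c) - 31.9209)*cos(c)/(0.4489*sin(c)^6 + 0.8442*sin(c)^5 - 5.2445*sin(c)^4 + 2.8962*sin(c)^3 + 25.4353*sin(c)^2 - 51.5304*sin(c) + 37.4544)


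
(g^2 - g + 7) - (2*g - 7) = g^2 - 3*g + 14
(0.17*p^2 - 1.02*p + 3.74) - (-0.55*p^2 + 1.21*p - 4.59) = 0.72*p^2 - 2.23*p + 8.33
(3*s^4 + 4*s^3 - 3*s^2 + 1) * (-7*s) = -21*s^5 - 28*s^4 + 21*s^3 - 7*s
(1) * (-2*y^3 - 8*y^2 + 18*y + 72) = -2*y^3 - 8*y^2 + 18*y + 72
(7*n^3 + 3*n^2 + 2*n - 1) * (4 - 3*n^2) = -21*n^5 - 9*n^4 + 22*n^3 + 15*n^2 + 8*n - 4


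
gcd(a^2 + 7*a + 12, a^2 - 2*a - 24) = a + 4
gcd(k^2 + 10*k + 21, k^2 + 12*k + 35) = k + 7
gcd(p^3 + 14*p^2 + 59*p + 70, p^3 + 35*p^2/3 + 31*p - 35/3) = p^2 + 12*p + 35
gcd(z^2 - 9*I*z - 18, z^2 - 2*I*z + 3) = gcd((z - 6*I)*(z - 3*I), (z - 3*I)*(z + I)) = z - 3*I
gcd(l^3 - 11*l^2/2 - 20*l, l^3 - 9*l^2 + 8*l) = l^2 - 8*l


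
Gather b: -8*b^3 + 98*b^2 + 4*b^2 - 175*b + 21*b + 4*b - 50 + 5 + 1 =-8*b^3 + 102*b^2 - 150*b - 44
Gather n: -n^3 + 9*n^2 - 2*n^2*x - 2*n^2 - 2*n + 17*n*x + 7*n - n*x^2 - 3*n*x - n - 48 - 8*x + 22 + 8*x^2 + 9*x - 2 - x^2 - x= -n^3 + n^2*(7 - 2*x) + n*(-x^2 + 14*x + 4) + 7*x^2 - 28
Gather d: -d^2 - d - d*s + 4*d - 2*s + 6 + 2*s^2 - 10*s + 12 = -d^2 + d*(3 - s) + 2*s^2 - 12*s + 18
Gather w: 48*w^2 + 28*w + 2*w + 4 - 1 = 48*w^2 + 30*w + 3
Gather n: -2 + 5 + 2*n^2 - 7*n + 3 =2*n^2 - 7*n + 6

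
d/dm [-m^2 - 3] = -2*m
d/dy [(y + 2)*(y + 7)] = 2*y + 9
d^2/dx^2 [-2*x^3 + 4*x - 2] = -12*x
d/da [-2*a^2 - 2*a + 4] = -4*a - 2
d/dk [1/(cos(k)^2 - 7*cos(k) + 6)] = (2*cos(k) - 7)*sin(k)/(cos(k)^2 - 7*cos(k) + 6)^2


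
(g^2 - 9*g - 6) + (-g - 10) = g^2 - 10*g - 16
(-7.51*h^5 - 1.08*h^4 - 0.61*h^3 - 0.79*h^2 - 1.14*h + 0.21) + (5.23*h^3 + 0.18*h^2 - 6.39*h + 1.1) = -7.51*h^5 - 1.08*h^4 + 4.62*h^3 - 0.61*h^2 - 7.53*h + 1.31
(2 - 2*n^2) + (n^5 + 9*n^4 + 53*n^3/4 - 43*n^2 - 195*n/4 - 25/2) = n^5 + 9*n^4 + 53*n^3/4 - 45*n^2 - 195*n/4 - 21/2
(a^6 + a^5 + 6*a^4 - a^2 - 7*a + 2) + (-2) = a^6 + a^5 + 6*a^4 - a^2 - 7*a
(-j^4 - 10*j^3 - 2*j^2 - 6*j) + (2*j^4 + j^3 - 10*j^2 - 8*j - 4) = j^4 - 9*j^3 - 12*j^2 - 14*j - 4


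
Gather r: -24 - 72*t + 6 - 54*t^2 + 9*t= -54*t^2 - 63*t - 18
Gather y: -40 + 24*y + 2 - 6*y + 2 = 18*y - 36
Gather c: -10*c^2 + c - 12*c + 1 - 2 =-10*c^2 - 11*c - 1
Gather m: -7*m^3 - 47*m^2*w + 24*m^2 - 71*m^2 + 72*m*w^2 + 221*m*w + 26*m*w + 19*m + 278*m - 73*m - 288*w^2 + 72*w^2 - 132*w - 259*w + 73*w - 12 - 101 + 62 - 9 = -7*m^3 + m^2*(-47*w - 47) + m*(72*w^2 + 247*w + 224) - 216*w^2 - 318*w - 60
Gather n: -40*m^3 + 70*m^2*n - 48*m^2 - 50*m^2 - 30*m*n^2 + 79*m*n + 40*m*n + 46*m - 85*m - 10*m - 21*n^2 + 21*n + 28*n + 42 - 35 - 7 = -40*m^3 - 98*m^2 - 49*m + n^2*(-30*m - 21) + n*(70*m^2 + 119*m + 49)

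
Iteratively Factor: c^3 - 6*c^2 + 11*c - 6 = (c - 2)*(c^2 - 4*c + 3) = (c - 3)*(c - 2)*(c - 1)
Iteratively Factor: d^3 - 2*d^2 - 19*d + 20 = (d + 4)*(d^2 - 6*d + 5) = (d - 5)*(d + 4)*(d - 1)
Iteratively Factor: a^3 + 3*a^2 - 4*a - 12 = (a - 2)*(a^2 + 5*a + 6) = (a - 2)*(a + 3)*(a + 2)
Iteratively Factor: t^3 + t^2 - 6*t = (t)*(t^2 + t - 6) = t*(t - 2)*(t + 3)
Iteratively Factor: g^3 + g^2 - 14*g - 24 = (g + 3)*(g^2 - 2*g - 8) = (g + 2)*(g + 3)*(g - 4)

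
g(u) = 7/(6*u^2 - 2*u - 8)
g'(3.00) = -0.15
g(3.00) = 0.18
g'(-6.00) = 0.01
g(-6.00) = 0.03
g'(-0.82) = 15.32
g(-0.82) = -3.01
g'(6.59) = -0.01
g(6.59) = 0.03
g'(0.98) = -3.88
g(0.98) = -1.67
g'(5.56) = -0.02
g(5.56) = 0.04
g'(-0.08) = 0.34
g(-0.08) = -0.90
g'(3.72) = -0.07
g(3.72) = 0.10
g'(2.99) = -0.15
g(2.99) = 0.18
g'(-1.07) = 101.95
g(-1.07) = 6.93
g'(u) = 7*(2 - 12*u)/(6*u^2 - 2*u - 8)^2 = 7*(1 - 6*u)/(2*(-3*u^2 + u + 4)^2)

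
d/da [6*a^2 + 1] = 12*a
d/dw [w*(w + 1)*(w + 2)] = 3*w^2 + 6*w + 2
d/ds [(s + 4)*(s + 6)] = 2*s + 10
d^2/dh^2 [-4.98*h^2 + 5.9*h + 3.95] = -9.96000000000000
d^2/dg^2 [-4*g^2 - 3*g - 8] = -8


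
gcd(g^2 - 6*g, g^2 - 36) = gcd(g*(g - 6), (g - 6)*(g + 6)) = g - 6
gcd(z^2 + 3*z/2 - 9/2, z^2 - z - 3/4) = z - 3/2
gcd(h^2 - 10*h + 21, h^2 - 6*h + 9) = h - 3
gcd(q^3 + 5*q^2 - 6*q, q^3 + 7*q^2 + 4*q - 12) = q^2 + 5*q - 6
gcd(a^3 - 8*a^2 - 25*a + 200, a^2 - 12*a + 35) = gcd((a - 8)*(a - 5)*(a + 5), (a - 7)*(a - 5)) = a - 5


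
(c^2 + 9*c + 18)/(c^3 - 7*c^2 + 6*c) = (c^2 + 9*c + 18)/(c*(c^2 - 7*c + 6))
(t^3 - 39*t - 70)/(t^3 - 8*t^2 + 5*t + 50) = (t^2 - 2*t - 35)/(t^2 - 10*t + 25)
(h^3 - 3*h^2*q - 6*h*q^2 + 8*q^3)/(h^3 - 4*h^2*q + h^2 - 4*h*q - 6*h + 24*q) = (h^2 + h*q - 2*q^2)/(h^2 + h - 6)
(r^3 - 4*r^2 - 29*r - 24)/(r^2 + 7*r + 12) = (r^2 - 7*r - 8)/(r + 4)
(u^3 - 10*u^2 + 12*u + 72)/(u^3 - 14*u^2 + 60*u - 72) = (u + 2)/(u - 2)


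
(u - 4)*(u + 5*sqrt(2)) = u^2 - 4*u + 5*sqrt(2)*u - 20*sqrt(2)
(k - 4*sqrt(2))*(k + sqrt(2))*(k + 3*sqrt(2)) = k^3 - 26*k - 24*sqrt(2)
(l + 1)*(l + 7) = l^2 + 8*l + 7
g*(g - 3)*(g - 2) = g^3 - 5*g^2 + 6*g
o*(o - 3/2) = o^2 - 3*o/2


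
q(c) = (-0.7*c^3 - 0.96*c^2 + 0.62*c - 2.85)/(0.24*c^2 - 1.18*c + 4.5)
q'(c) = (1.18 - 0.48*c)*(-0.7*c^3 - 0.96*c^2 + 0.62*c - 2.85)/(0.24*c^2 - 1.18*c + 4.5)^2 + (-2.1*c^2 - 1.92*c + 0.62)/(0.24*c^2 - 1.18*c + 4.5) = (-0.168*c^4 + 1.652*c^3 - 8.466*c^2 - 7.272*c - 0.573)/(0.0576*c^4 - 0.5664*c^3 + 3.5524*c^2 - 10.62*c + 20.25)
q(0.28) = -0.66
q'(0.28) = -0.18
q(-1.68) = -0.46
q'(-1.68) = -0.42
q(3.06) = -9.56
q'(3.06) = -7.06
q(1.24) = -1.44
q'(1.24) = -1.71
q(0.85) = -0.94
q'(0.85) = -0.89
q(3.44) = -12.37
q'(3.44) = -7.62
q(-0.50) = -0.64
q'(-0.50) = 0.03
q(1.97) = -3.45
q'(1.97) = -3.90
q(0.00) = -0.63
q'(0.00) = -0.03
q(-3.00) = 0.54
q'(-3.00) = -1.09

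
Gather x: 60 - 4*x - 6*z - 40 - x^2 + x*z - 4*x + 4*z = -x^2 + x*(z - 8) - 2*z + 20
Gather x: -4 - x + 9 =5 - x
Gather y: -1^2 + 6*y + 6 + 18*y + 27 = 24*y + 32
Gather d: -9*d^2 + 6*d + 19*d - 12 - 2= -9*d^2 + 25*d - 14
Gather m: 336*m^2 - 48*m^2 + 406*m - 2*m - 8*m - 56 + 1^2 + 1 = 288*m^2 + 396*m - 54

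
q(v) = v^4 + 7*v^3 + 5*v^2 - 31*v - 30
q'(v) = 4*v^3 + 21*v^2 + 10*v - 31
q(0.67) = -46.22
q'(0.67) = -13.67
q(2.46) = 64.83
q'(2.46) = 180.23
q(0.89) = -48.07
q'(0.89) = -2.65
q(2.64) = 100.38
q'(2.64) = 215.36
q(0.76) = -47.27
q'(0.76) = -9.51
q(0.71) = -46.73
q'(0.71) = -11.88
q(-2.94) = 1.18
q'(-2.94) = 19.47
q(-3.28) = -5.80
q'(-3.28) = 20.98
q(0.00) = -30.00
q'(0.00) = -31.00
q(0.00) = -30.00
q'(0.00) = -31.00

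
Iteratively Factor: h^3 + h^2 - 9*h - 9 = (h + 1)*(h^2 - 9) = (h - 3)*(h + 1)*(h + 3)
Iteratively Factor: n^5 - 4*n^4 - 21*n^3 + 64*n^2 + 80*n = (n - 4)*(n^4 - 21*n^2 - 20*n) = (n - 4)*(n + 4)*(n^3 - 4*n^2 - 5*n) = (n - 5)*(n - 4)*(n + 4)*(n^2 + n) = (n - 5)*(n - 4)*(n + 1)*(n + 4)*(n)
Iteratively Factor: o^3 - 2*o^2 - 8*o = (o - 4)*(o^2 + 2*o) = (o - 4)*(o + 2)*(o)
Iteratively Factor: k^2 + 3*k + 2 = (k + 2)*(k + 1)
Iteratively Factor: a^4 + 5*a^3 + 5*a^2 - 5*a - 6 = (a - 1)*(a^3 + 6*a^2 + 11*a + 6) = (a - 1)*(a + 1)*(a^2 + 5*a + 6) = (a - 1)*(a + 1)*(a + 2)*(a + 3)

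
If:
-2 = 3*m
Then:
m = -2/3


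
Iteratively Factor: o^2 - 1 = (o + 1)*(o - 1)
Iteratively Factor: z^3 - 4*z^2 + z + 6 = (z - 3)*(z^2 - z - 2) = (z - 3)*(z - 2)*(z + 1)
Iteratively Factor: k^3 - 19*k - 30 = (k + 3)*(k^2 - 3*k - 10) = (k - 5)*(k + 3)*(k + 2)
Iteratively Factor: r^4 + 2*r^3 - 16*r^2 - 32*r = (r + 4)*(r^3 - 2*r^2 - 8*r) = (r + 2)*(r + 4)*(r^2 - 4*r) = r*(r + 2)*(r + 4)*(r - 4)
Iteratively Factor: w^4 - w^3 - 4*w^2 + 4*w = (w + 2)*(w^3 - 3*w^2 + 2*w) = w*(w + 2)*(w^2 - 3*w + 2) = w*(w - 1)*(w + 2)*(w - 2)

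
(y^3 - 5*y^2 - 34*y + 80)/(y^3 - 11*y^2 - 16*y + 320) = (y - 2)/(y - 8)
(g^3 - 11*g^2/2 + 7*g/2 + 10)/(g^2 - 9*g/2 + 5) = (g^2 - 3*g - 4)/(g - 2)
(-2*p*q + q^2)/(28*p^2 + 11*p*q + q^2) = q*(-2*p + q)/(28*p^2 + 11*p*q + q^2)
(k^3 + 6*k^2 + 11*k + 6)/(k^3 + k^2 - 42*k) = (k^3 + 6*k^2 + 11*k + 6)/(k*(k^2 + k - 42))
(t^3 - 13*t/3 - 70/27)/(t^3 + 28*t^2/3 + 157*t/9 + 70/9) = (t - 7/3)/(t + 7)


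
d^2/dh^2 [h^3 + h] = 6*h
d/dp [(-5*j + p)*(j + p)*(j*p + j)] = j*(-5*j^2 - 8*j*p - 4*j + 3*p^2 + 2*p)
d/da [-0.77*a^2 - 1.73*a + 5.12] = -1.54*a - 1.73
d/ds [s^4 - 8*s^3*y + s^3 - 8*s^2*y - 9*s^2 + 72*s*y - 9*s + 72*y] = 4*s^3 - 24*s^2*y + 3*s^2 - 16*s*y - 18*s + 72*y - 9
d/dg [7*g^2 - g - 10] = 14*g - 1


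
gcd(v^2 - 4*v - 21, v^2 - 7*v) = v - 7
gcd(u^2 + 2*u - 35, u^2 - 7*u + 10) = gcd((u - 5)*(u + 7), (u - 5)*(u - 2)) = u - 5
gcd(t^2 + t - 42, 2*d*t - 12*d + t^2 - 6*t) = t - 6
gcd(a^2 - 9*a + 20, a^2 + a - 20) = a - 4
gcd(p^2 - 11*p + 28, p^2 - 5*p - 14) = p - 7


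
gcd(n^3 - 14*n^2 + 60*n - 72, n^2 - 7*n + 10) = n - 2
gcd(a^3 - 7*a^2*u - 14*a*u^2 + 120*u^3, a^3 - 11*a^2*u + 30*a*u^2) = a^2 - 11*a*u + 30*u^2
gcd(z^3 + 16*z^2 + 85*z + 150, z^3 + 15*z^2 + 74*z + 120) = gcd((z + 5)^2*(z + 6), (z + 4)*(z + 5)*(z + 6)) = z^2 + 11*z + 30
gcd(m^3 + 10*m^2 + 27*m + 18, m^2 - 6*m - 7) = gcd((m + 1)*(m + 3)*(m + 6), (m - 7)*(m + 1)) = m + 1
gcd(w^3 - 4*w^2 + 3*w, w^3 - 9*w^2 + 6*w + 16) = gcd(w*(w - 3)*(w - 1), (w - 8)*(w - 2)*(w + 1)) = 1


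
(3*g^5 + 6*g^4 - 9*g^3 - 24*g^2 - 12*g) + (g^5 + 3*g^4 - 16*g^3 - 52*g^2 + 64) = 4*g^5 + 9*g^4 - 25*g^3 - 76*g^2 - 12*g + 64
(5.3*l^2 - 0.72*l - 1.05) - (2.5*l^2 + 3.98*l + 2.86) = 2.8*l^2 - 4.7*l - 3.91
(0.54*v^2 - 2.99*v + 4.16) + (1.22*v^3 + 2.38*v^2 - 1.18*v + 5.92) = 1.22*v^3 + 2.92*v^2 - 4.17*v + 10.08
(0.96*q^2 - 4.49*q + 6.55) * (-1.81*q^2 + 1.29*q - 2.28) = -1.7376*q^4 + 9.3653*q^3 - 19.8364*q^2 + 18.6867*q - 14.934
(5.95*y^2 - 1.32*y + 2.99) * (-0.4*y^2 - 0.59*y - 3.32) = -2.38*y^4 - 2.9825*y^3 - 20.1712*y^2 + 2.6183*y - 9.9268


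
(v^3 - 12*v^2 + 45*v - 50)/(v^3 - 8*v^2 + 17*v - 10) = (v - 5)/(v - 1)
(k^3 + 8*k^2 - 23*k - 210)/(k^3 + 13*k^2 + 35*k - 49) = (k^2 + k - 30)/(k^2 + 6*k - 7)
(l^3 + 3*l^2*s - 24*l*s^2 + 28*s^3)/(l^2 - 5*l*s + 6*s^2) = (-l^2 - 5*l*s + 14*s^2)/(-l + 3*s)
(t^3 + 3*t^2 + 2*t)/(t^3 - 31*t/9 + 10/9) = 9*t*(t + 1)/(9*t^2 - 18*t + 5)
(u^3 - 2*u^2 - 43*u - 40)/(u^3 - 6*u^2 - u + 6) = (u^2 - 3*u - 40)/(u^2 - 7*u + 6)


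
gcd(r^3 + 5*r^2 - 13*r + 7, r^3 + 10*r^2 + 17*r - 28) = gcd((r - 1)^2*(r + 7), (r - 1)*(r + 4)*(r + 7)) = r^2 + 6*r - 7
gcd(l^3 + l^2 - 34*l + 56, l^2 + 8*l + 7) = l + 7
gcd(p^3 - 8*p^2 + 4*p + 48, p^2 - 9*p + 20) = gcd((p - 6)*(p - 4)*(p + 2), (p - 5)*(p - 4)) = p - 4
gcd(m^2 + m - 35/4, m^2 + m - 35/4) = m^2 + m - 35/4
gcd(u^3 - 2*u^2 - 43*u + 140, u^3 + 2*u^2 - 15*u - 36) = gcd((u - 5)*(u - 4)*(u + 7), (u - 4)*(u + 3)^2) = u - 4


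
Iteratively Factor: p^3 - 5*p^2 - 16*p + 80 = (p - 4)*(p^2 - p - 20) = (p - 5)*(p - 4)*(p + 4)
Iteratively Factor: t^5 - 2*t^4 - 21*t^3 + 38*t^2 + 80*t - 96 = (t - 3)*(t^4 + t^3 - 18*t^2 - 16*t + 32) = (t - 3)*(t + 4)*(t^3 - 3*t^2 - 6*t + 8) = (t - 3)*(t - 1)*(t + 4)*(t^2 - 2*t - 8) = (t - 3)*(t - 1)*(t + 2)*(t + 4)*(t - 4)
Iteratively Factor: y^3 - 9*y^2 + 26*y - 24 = (y - 3)*(y^2 - 6*y + 8) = (y - 3)*(y - 2)*(y - 4)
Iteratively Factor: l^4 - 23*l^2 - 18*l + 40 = (l - 1)*(l^3 + l^2 - 22*l - 40) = (l - 1)*(l + 4)*(l^2 - 3*l - 10) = (l - 5)*(l - 1)*(l + 4)*(l + 2)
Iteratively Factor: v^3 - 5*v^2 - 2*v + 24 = (v + 2)*(v^2 - 7*v + 12) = (v - 3)*(v + 2)*(v - 4)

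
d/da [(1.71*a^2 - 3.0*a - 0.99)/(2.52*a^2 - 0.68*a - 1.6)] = (6.3972*a^2 - 0.4824*a + 4.1268)/(6.3504*a^4 - 3.4272*a^3 - 7.6016*a^2 + 2.176*a + 2.56)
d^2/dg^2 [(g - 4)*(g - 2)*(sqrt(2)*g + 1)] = 6*sqrt(2)*g - 12*sqrt(2) + 2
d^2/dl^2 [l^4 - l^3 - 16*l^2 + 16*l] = 12*l^2 - 6*l - 32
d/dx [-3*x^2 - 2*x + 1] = -6*x - 2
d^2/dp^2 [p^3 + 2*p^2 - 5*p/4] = 6*p + 4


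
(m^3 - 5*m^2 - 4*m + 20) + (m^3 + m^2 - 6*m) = 2*m^3 - 4*m^2 - 10*m + 20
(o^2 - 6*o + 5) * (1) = o^2 - 6*o + 5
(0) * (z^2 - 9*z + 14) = 0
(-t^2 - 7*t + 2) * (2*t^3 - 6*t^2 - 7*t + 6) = -2*t^5 - 8*t^4 + 53*t^3 + 31*t^2 - 56*t + 12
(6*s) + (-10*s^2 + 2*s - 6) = -10*s^2 + 8*s - 6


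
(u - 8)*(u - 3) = u^2 - 11*u + 24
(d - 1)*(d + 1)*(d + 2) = d^3 + 2*d^2 - d - 2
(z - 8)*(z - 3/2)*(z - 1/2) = z^3 - 10*z^2 + 67*z/4 - 6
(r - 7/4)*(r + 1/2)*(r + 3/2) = r^3 + r^2/4 - 11*r/4 - 21/16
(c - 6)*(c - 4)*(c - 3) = c^3 - 13*c^2 + 54*c - 72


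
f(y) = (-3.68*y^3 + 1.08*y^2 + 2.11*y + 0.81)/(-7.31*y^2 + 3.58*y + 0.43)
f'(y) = (14.62*y - 3.58)*(-3.68*y^3 + 1.08*y^2 + 2.11*y + 0.81)/(-7.31*y^2 + 3.58*y + 0.43)^2 + (-11.04*y^2 + 2.16*y + 2.11)/(-7.31*y^2 + 3.58*y + 0.43) = (26.9008*y^4 - 26.3488*y^3 + 14.5433*y^2 + 12.771*y - 1.9925)/(53.4361*y^4 - 52.3396*y^3 + 6.5298*y^2 + 3.0788*y + 0.1849)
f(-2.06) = -0.87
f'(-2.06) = 0.52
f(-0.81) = -0.24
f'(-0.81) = 0.43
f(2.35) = 1.14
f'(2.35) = 0.59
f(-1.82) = -0.75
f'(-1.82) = 0.52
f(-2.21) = -0.95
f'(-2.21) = 0.52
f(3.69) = 1.88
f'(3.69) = 0.53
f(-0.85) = -0.26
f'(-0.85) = 0.45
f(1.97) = 0.91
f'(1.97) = 0.65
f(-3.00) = -1.36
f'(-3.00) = 0.51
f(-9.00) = -4.41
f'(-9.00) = 0.51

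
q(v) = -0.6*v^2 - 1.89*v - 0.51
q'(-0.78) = -0.95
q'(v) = -1.2*v - 1.89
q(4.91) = -24.25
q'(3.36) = -5.92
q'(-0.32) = -1.51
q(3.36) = -13.63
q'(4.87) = -7.73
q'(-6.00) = 5.31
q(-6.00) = -10.77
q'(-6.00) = 5.31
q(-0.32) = 0.03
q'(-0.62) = -1.15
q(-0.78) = 0.60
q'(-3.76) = 2.62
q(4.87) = -23.94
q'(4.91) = -7.78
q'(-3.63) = 2.47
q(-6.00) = -10.77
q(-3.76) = -1.89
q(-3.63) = -1.56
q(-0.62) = 0.43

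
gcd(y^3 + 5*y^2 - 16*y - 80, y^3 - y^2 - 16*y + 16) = y^2 - 16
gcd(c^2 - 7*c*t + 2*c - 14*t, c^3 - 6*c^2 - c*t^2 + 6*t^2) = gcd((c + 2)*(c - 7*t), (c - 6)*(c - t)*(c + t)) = 1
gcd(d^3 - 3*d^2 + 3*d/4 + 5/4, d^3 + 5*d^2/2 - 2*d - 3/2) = d^2 - d/2 - 1/2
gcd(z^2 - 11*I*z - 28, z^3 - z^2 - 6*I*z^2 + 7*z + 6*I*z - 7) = z - 7*I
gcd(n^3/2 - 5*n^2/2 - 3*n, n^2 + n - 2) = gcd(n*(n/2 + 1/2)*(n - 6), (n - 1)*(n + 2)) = 1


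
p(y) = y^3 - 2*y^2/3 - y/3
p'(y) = 3*y^2 - 4*y/3 - 1/3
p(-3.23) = -39.58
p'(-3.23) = 35.27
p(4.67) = 85.75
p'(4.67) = 58.87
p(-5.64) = -198.73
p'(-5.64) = 102.62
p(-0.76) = -0.57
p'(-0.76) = 2.41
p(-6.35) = -280.81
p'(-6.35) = 129.10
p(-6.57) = -310.18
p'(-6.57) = 137.92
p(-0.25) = 0.03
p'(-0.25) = 0.19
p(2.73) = 14.47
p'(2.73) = 18.39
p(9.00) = 672.00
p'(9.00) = 230.67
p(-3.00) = -32.00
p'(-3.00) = 30.67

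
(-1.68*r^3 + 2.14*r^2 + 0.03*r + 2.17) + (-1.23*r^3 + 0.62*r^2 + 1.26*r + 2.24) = -2.91*r^3 + 2.76*r^2 + 1.29*r + 4.41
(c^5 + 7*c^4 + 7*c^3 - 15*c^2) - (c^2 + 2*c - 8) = c^5 + 7*c^4 + 7*c^3 - 16*c^2 - 2*c + 8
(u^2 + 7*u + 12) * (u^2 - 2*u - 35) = u^4 + 5*u^3 - 37*u^2 - 269*u - 420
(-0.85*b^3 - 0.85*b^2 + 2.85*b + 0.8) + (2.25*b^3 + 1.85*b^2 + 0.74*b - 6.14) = 1.4*b^3 + 1.0*b^2 + 3.59*b - 5.34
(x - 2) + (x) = 2*x - 2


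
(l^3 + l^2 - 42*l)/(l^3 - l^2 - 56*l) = (l - 6)/(l - 8)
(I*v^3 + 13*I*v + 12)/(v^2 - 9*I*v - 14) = (I*v^3 + 13*I*v + 12)/(v^2 - 9*I*v - 14)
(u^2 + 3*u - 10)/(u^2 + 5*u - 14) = (u + 5)/(u + 7)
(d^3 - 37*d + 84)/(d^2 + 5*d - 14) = (d^2 - 7*d + 12)/(d - 2)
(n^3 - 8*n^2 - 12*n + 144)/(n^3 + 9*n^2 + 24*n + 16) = (n^2 - 12*n + 36)/(n^2 + 5*n + 4)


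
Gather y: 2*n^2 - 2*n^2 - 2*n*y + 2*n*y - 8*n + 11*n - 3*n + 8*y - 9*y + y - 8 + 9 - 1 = 0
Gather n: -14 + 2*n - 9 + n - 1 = 3*n - 24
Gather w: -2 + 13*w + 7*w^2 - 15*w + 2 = 7*w^2 - 2*w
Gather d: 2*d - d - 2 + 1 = d - 1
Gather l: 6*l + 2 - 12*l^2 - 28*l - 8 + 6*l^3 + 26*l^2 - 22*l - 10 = 6*l^3 + 14*l^2 - 44*l - 16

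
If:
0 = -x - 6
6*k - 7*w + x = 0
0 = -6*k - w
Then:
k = 1/8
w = -3/4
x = -6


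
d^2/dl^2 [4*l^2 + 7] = 8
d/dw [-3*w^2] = -6*w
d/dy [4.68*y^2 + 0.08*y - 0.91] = 9.36*y + 0.08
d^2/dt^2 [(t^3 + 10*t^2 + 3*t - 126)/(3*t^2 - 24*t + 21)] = 56*(5*t^3 - 27*t^2 + 111*t - 233)/(3*(t^6 - 24*t^5 + 213*t^4 - 848*t^3 + 1491*t^2 - 1176*t + 343))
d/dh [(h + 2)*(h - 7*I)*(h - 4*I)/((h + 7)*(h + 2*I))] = (h^4 + h^3*(14 + 4*I) + h^2*(64 - 9*I) + h*(420 + 56*I) + 700 - 280*I)/(h^4 + h^3*(14 + 4*I) + h^2*(45 + 56*I) + h*(-56 + 196*I) - 196)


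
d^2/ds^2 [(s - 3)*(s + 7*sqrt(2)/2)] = 2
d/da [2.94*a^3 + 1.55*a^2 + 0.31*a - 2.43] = 8.82*a^2 + 3.1*a + 0.31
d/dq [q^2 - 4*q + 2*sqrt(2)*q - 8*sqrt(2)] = 2*q - 4 + 2*sqrt(2)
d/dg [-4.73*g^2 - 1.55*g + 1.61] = -9.46*g - 1.55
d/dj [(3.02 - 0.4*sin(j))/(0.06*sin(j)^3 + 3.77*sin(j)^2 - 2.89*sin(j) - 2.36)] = (0.048*sin(j)^3 + 0.9644*sin(j)^2 - 22.7708*sin(j) + 9.6718)*cos(j)/(0.0036*sin(j)^6 + 0.4524*sin(j)^5 + 13.8661*sin(j)^4 - 22.0738*sin(j)^3 - 9.4423*sin(j)^2 + 13.6408*sin(j) + 5.5696)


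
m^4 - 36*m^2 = m^2*(m - 6)*(m + 6)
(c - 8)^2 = c^2 - 16*c + 64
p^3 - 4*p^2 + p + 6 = (p - 3)*(p - 2)*(p + 1)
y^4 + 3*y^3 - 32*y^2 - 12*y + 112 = (y - 4)*(y - 2)*(y + 2)*(y + 7)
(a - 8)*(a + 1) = a^2 - 7*a - 8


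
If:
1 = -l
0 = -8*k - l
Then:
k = 1/8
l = -1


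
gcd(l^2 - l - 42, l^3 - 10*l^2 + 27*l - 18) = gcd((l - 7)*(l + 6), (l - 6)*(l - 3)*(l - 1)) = 1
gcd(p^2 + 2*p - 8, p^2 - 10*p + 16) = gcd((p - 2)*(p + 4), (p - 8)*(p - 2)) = p - 2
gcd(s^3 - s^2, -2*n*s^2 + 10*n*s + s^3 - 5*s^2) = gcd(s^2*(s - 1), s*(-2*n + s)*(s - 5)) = s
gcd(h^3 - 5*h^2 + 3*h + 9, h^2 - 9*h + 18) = h - 3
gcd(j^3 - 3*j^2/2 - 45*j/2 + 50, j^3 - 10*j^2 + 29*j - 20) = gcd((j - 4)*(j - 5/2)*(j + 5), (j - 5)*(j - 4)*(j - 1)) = j - 4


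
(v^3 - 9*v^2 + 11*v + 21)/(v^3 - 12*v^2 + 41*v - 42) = (v + 1)/(v - 2)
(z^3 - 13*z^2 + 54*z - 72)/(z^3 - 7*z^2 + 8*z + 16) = (z^2 - 9*z + 18)/(z^2 - 3*z - 4)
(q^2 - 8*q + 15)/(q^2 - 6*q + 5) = (q - 3)/(q - 1)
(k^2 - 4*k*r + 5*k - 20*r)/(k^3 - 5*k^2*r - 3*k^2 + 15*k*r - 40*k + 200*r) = (-k + 4*r)/(-k^2 + 5*k*r + 8*k - 40*r)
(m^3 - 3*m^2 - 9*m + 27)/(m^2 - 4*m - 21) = (m^2 - 6*m + 9)/(m - 7)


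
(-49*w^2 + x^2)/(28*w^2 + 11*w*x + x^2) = (-7*w + x)/(4*w + x)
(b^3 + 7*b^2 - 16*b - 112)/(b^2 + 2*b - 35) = (b^2 - 16)/(b - 5)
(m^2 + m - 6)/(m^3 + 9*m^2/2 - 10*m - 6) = 2*(m + 3)/(2*m^2 + 13*m + 6)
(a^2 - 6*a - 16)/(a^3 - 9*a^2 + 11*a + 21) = (a^2 - 6*a - 16)/(a^3 - 9*a^2 + 11*a + 21)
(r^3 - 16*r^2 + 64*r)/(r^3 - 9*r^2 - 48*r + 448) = r/(r + 7)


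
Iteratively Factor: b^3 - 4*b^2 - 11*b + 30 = (b - 5)*(b^2 + b - 6) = (b - 5)*(b + 3)*(b - 2)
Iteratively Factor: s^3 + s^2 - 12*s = (s - 3)*(s^2 + 4*s) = (s - 3)*(s + 4)*(s)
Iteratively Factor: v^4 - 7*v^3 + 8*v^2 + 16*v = (v + 1)*(v^3 - 8*v^2 + 16*v) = (v - 4)*(v + 1)*(v^2 - 4*v) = v*(v - 4)*(v + 1)*(v - 4)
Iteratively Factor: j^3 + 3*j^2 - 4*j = (j + 4)*(j^2 - j) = j*(j + 4)*(j - 1)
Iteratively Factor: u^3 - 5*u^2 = (u)*(u^2 - 5*u) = u^2*(u - 5)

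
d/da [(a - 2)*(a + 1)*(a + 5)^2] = 4*a^3 + 27*a^2 + 26*a - 45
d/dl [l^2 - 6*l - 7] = 2*l - 6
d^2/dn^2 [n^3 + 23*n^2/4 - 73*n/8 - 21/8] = 6*n + 23/2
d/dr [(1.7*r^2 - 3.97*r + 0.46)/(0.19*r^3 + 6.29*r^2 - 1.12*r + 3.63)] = (-0.323*r^4 + 1.5086*r^3 + 22.8051*r^2 + 6.5552*r - 13.8959)/(0.0361*r^6 + 2.3902*r^5 + 39.1385*r^4 - 12.7102*r^3 + 46.9198*r^2 - 8.1312*r + 13.1769)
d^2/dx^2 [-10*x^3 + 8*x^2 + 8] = 16 - 60*x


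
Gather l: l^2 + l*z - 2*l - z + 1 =l^2 + l*(z - 2) - z + 1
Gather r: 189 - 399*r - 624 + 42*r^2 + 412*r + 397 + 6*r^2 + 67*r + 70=48*r^2 + 80*r + 32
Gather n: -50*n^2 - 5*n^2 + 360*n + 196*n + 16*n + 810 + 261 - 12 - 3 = -55*n^2 + 572*n + 1056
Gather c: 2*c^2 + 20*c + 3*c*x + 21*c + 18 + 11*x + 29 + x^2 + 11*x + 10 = 2*c^2 + c*(3*x + 41) + x^2 + 22*x + 57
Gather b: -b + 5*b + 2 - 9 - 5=4*b - 12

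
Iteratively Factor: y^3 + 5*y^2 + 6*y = (y)*(y^2 + 5*y + 6) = y*(y + 2)*(y + 3)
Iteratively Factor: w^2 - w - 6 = (w + 2)*(w - 3)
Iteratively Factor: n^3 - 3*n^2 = (n)*(n^2 - 3*n) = n^2*(n - 3)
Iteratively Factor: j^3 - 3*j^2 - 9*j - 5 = (j + 1)*(j^2 - 4*j - 5) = (j - 5)*(j + 1)*(j + 1)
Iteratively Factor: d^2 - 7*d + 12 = (d - 3)*(d - 4)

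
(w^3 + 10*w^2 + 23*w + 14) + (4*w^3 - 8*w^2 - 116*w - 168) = 5*w^3 + 2*w^2 - 93*w - 154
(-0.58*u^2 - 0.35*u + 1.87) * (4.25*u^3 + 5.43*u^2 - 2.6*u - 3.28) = -2.465*u^5 - 4.6369*u^4 + 7.555*u^3 + 12.9665*u^2 - 3.714*u - 6.1336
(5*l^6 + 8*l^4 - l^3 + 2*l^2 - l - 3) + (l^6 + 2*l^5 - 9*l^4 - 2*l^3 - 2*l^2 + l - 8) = 6*l^6 + 2*l^5 - l^4 - 3*l^3 - 11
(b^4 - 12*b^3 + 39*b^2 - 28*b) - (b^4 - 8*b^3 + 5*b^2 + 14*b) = -4*b^3 + 34*b^2 - 42*b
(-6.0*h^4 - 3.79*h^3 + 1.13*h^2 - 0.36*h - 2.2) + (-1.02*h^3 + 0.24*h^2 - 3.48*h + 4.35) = -6.0*h^4 - 4.81*h^3 + 1.37*h^2 - 3.84*h + 2.15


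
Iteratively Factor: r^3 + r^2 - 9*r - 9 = (r + 1)*(r^2 - 9) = (r - 3)*(r + 1)*(r + 3)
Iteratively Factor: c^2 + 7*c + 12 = (c + 4)*(c + 3)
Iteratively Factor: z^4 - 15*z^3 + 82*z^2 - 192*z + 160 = (z - 5)*(z^3 - 10*z^2 + 32*z - 32) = (z - 5)*(z - 4)*(z^2 - 6*z + 8) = (z - 5)*(z - 4)^2*(z - 2)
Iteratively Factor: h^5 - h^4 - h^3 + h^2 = (h)*(h^4 - h^3 - h^2 + h) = h*(h + 1)*(h^3 - 2*h^2 + h) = h*(h - 1)*(h + 1)*(h^2 - h) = h^2*(h - 1)*(h + 1)*(h - 1)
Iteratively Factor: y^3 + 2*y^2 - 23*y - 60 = (y - 5)*(y^2 + 7*y + 12) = (y - 5)*(y + 3)*(y + 4)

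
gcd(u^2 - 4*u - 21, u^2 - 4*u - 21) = u^2 - 4*u - 21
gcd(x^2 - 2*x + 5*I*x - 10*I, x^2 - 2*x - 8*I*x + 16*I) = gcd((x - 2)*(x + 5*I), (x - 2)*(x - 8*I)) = x - 2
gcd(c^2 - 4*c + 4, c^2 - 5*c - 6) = 1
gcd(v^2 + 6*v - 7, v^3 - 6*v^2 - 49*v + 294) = v + 7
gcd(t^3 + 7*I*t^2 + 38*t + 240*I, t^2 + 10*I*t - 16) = t + 8*I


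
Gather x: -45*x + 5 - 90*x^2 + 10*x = -90*x^2 - 35*x + 5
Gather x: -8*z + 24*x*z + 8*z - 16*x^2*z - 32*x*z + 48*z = -16*x^2*z - 8*x*z + 48*z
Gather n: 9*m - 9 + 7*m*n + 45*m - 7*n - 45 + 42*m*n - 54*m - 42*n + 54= n*(49*m - 49)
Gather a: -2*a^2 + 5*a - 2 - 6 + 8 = -2*a^2 + 5*a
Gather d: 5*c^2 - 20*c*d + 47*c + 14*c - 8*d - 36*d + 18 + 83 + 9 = 5*c^2 + 61*c + d*(-20*c - 44) + 110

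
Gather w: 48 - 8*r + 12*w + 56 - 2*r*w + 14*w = -8*r + w*(26 - 2*r) + 104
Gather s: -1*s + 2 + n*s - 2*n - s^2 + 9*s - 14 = -2*n - s^2 + s*(n + 8) - 12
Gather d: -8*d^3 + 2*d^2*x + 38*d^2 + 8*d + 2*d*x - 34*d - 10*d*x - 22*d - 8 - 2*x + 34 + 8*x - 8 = -8*d^3 + d^2*(2*x + 38) + d*(-8*x - 48) + 6*x + 18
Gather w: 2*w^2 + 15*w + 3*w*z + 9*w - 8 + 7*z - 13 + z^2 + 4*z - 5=2*w^2 + w*(3*z + 24) + z^2 + 11*z - 26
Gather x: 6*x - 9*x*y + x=x*(7 - 9*y)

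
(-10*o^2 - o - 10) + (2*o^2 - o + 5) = -8*o^2 - 2*o - 5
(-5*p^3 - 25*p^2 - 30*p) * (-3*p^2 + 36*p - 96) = 15*p^5 - 105*p^4 - 330*p^3 + 1320*p^2 + 2880*p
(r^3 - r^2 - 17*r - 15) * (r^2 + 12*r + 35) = r^5 + 11*r^4 + 6*r^3 - 254*r^2 - 775*r - 525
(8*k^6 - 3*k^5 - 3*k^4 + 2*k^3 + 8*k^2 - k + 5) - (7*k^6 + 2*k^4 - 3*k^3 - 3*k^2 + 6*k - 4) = k^6 - 3*k^5 - 5*k^4 + 5*k^3 + 11*k^2 - 7*k + 9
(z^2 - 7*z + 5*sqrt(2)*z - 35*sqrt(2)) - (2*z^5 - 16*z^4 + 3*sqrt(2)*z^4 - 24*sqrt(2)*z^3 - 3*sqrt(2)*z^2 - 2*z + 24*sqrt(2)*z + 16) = -2*z^5 - 3*sqrt(2)*z^4 + 16*z^4 + 24*sqrt(2)*z^3 + z^2 + 3*sqrt(2)*z^2 - 19*sqrt(2)*z - 5*z - 35*sqrt(2) - 16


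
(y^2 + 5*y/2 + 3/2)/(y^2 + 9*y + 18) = (2*y^2 + 5*y + 3)/(2*(y^2 + 9*y + 18))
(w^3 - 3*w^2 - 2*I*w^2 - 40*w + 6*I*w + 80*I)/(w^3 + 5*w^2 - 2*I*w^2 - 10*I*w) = (w - 8)/w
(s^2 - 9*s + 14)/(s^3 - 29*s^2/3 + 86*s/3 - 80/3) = 3*(s - 7)/(3*s^2 - 23*s + 40)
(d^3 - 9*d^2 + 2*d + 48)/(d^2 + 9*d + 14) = (d^2 - 11*d + 24)/(d + 7)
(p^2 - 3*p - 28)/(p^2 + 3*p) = (p^2 - 3*p - 28)/(p*(p + 3))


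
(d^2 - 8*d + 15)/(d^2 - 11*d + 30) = (d - 3)/(d - 6)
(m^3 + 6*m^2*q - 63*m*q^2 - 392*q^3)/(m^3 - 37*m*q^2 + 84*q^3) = (m^2 - m*q - 56*q^2)/(m^2 - 7*m*q + 12*q^2)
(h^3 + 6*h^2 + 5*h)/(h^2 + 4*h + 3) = h*(h + 5)/(h + 3)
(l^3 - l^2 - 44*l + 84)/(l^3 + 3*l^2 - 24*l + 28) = (l - 6)/(l - 2)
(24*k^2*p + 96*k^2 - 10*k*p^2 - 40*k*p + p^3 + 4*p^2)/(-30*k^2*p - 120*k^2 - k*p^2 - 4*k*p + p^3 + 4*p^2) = (-4*k + p)/(5*k + p)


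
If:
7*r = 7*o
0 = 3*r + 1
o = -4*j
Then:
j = 1/12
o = -1/3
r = -1/3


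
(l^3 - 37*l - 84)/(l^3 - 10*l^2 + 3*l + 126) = (l + 4)/(l - 6)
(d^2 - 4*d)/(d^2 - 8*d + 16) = d/(d - 4)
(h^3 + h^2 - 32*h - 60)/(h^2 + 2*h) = h - 1 - 30/h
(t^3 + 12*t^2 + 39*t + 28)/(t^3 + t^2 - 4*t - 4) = (t^2 + 11*t + 28)/(t^2 - 4)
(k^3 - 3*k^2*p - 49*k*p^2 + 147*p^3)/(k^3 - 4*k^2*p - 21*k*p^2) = (k^2 + 4*k*p - 21*p^2)/(k*(k + 3*p))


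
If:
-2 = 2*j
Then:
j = -1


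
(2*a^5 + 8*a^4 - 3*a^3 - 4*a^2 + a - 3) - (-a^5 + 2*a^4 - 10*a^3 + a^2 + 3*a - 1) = 3*a^5 + 6*a^4 + 7*a^3 - 5*a^2 - 2*a - 2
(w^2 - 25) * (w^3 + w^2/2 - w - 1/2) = w^5 + w^4/2 - 26*w^3 - 13*w^2 + 25*w + 25/2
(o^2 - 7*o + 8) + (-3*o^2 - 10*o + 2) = -2*o^2 - 17*o + 10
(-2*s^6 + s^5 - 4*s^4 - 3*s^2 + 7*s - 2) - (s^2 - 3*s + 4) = -2*s^6 + s^5 - 4*s^4 - 4*s^2 + 10*s - 6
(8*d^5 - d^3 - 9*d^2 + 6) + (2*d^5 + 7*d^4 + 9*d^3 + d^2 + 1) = 10*d^5 + 7*d^4 + 8*d^3 - 8*d^2 + 7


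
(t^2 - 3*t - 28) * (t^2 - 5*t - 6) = t^4 - 8*t^3 - 19*t^2 + 158*t + 168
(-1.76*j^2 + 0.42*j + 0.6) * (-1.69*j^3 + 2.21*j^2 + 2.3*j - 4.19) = 2.9744*j^5 - 4.5994*j^4 - 4.1338*j^3 + 9.6664*j^2 - 0.3798*j - 2.514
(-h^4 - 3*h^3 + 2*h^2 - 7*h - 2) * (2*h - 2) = -2*h^5 - 4*h^4 + 10*h^3 - 18*h^2 + 10*h + 4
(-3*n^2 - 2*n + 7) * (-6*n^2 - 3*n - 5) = 18*n^4 + 21*n^3 - 21*n^2 - 11*n - 35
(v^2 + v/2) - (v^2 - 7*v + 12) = 15*v/2 - 12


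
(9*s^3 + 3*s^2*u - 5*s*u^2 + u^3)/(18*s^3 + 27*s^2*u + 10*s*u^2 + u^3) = (9*s^2 - 6*s*u + u^2)/(18*s^2 + 9*s*u + u^2)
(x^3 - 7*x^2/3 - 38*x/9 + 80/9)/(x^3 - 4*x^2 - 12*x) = (9*x^2 - 39*x + 40)/(9*x*(x - 6))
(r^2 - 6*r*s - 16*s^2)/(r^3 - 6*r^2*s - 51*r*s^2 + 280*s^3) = (r + 2*s)/(r^2 + 2*r*s - 35*s^2)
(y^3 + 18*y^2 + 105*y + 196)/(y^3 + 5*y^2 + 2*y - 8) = (y^2 + 14*y + 49)/(y^2 + y - 2)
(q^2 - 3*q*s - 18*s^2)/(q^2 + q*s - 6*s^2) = (q - 6*s)/(q - 2*s)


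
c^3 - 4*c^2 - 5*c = c*(c - 5)*(c + 1)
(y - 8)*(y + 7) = y^2 - y - 56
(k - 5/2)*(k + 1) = k^2 - 3*k/2 - 5/2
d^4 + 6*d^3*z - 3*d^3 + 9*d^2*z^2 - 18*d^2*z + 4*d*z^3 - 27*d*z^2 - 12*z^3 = (d - 3)*(d + z)^2*(d + 4*z)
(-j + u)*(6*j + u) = -6*j^2 + 5*j*u + u^2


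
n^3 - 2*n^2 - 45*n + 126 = (n - 6)*(n - 3)*(n + 7)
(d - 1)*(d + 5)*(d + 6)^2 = d^4 + 16*d^3 + 79*d^2 + 84*d - 180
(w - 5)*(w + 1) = w^2 - 4*w - 5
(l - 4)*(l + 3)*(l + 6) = l^3 + 5*l^2 - 18*l - 72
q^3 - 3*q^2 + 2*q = q*(q - 2)*(q - 1)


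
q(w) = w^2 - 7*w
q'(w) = 2*w - 7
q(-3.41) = 35.50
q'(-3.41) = -13.82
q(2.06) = -10.18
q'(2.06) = -2.88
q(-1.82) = 16.05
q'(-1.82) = -10.64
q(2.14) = -10.40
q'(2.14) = -2.72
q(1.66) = -8.86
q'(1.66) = -3.68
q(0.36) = -2.39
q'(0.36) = -6.28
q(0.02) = -0.14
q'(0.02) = -6.96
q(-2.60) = 24.96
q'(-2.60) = -12.20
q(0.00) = 0.00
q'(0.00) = -7.00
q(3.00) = -12.00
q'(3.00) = -1.00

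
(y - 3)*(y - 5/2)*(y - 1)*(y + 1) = y^4 - 11*y^3/2 + 13*y^2/2 + 11*y/2 - 15/2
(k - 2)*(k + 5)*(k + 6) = k^3 + 9*k^2 + 8*k - 60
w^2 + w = w*(w + 1)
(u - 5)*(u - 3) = u^2 - 8*u + 15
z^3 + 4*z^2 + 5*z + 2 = (z + 1)^2*(z + 2)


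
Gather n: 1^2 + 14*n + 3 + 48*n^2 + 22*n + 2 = 48*n^2 + 36*n + 6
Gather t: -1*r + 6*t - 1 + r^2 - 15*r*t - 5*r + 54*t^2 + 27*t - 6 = r^2 - 6*r + 54*t^2 + t*(33 - 15*r) - 7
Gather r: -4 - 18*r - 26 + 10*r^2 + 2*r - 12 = 10*r^2 - 16*r - 42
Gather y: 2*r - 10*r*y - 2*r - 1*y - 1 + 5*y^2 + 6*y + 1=5*y^2 + y*(5 - 10*r)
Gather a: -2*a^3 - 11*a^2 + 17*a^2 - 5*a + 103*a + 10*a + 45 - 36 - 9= -2*a^3 + 6*a^2 + 108*a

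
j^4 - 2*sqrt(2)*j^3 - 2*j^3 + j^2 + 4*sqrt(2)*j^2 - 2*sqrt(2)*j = j*(j - 1)^2*(j - 2*sqrt(2))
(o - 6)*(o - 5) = o^2 - 11*o + 30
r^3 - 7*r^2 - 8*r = r*(r - 8)*(r + 1)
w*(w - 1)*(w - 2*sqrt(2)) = w^3 - 2*sqrt(2)*w^2 - w^2 + 2*sqrt(2)*w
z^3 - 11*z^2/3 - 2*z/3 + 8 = (z - 3)*(z - 2)*(z + 4/3)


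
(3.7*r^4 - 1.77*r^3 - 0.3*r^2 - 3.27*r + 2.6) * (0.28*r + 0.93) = 1.036*r^5 + 2.9454*r^4 - 1.7301*r^3 - 1.1946*r^2 - 2.3131*r + 2.418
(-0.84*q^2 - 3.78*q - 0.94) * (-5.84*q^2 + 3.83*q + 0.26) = 4.9056*q^4 + 18.858*q^3 - 9.2062*q^2 - 4.583*q - 0.2444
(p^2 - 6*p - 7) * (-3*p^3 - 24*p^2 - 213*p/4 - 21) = -3*p^5 - 6*p^4 + 447*p^3/4 + 933*p^2/2 + 1995*p/4 + 147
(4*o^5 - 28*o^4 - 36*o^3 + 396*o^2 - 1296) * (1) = 4*o^5 - 28*o^4 - 36*o^3 + 396*o^2 - 1296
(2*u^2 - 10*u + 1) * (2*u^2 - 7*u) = 4*u^4 - 34*u^3 + 72*u^2 - 7*u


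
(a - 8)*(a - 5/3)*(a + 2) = a^3 - 23*a^2/3 - 6*a + 80/3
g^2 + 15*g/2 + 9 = (g + 3/2)*(g + 6)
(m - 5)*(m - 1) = m^2 - 6*m + 5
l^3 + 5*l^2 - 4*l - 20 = (l - 2)*(l + 2)*(l + 5)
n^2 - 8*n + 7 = (n - 7)*(n - 1)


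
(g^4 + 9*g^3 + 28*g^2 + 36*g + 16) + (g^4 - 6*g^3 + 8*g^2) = 2*g^4 + 3*g^3 + 36*g^2 + 36*g + 16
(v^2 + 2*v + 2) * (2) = 2*v^2 + 4*v + 4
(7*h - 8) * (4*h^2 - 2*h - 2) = 28*h^3 - 46*h^2 + 2*h + 16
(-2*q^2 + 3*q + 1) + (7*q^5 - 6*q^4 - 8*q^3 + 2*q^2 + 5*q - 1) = 7*q^5 - 6*q^4 - 8*q^3 + 8*q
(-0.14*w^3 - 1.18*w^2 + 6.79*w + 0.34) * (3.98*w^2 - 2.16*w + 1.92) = -0.5572*w^5 - 4.394*w^4 + 29.3042*w^3 - 15.5788*w^2 + 12.3024*w + 0.6528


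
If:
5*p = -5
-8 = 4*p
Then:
No Solution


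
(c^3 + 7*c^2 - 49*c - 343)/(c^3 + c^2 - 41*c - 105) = (c^2 + 14*c + 49)/(c^2 + 8*c + 15)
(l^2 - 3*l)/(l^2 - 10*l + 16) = l*(l - 3)/(l^2 - 10*l + 16)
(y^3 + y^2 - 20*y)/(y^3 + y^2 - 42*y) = (y^2 + y - 20)/(y^2 + y - 42)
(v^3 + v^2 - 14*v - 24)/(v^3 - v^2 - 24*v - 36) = (v - 4)/(v - 6)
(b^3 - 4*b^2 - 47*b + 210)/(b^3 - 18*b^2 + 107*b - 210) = (b + 7)/(b - 7)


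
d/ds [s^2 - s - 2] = 2*s - 1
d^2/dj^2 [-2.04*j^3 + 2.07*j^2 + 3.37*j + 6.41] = 4.14 - 12.24*j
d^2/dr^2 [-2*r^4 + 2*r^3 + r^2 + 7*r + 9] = -24*r^2 + 12*r + 2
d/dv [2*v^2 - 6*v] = 4*v - 6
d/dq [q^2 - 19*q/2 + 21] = 2*q - 19/2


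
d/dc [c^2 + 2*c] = 2*c + 2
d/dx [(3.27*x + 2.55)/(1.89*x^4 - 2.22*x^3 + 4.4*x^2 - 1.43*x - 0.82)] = (-18.5409*x^4 - 4.7592*x^3 + 2.595*x^2 - 22.44*x + 0.9651)/(3.5721*x^8 - 8.3916*x^7 + 21.5604*x^6 - 24.9414*x^5 + 22.6096*x^4 - 8.9432*x^3 - 5.1711*x^2 + 2.3452*x + 0.6724)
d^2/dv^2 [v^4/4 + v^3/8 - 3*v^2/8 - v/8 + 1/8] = 3*v^2 + 3*v/4 - 3/4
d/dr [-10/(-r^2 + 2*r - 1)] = 20*(1 - r)/(r^2 - 2*r + 1)^2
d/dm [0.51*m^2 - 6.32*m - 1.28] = 1.02*m - 6.32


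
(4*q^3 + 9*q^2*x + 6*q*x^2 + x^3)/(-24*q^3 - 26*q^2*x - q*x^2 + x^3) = (q + x)/(-6*q + x)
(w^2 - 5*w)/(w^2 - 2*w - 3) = w*(5 - w)/(-w^2 + 2*w + 3)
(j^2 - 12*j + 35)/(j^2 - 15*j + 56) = (j - 5)/(j - 8)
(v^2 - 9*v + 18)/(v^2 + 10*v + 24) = (v^2 - 9*v + 18)/(v^2 + 10*v + 24)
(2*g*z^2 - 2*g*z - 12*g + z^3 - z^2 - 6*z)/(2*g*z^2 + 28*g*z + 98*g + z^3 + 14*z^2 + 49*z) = (z^2 - z - 6)/(z^2 + 14*z + 49)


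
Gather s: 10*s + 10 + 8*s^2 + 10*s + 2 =8*s^2 + 20*s + 12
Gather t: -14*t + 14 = 14 - 14*t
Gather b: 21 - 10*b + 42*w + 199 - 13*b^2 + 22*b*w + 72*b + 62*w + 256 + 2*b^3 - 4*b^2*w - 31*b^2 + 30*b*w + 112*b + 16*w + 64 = 2*b^3 + b^2*(-4*w - 44) + b*(52*w + 174) + 120*w + 540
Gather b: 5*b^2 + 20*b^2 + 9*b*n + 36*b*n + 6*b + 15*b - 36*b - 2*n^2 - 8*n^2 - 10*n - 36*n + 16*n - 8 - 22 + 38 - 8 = 25*b^2 + b*(45*n - 15) - 10*n^2 - 30*n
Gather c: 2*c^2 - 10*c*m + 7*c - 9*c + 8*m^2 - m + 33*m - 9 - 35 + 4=2*c^2 + c*(-10*m - 2) + 8*m^2 + 32*m - 40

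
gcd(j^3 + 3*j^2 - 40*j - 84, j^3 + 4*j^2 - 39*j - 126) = j^2 + j - 42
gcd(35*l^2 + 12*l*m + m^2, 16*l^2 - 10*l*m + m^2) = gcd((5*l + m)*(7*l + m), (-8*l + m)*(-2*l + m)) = 1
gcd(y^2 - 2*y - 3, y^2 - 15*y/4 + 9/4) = y - 3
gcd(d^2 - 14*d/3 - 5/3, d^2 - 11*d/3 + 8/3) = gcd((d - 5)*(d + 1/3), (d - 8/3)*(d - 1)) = 1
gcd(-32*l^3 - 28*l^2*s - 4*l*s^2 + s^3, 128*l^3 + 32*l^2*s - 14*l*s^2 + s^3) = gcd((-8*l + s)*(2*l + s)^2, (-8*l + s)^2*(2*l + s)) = -16*l^2 - 6*l*s + s^2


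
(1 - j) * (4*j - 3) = -4*j^2 + 7*j - 3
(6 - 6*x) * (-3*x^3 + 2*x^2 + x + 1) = 18*x^4 - 30*x^3 + 6*x^2 + 6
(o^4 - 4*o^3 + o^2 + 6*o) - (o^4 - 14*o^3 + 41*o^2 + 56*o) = 10*o^3 - 40*o^2 - 50*o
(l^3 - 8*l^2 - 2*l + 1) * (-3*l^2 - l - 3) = -3*l^5 + 23*l^4 + 11*l^3 + 23*l^2 + 5*l - 3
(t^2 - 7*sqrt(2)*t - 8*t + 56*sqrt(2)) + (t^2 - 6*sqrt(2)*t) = 2*t^2 - 13*sqrt(2)*t - 8*t + 56*sqrt(2)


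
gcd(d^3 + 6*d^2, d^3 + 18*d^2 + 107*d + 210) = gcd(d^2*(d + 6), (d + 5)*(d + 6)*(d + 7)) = d + 6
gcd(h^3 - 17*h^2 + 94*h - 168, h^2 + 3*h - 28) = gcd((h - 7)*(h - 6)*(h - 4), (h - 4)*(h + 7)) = h - 4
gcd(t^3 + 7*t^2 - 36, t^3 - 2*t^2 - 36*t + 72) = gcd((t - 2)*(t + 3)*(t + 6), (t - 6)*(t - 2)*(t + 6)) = t^2 + 4*t - 12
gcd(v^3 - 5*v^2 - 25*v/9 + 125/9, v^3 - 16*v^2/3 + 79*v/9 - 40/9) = v - 5/3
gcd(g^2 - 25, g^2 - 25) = g^2 - 25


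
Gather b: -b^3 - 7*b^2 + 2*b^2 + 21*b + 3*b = -b^3 - 5*b^2 + 24*b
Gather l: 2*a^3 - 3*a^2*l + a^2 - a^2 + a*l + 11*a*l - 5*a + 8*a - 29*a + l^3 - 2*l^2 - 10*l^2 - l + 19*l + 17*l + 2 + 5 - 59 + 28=2*a^3 - 26*a + l^3 - 12*l^2 + l*(-3*a^2 + 12*a + 35) - 24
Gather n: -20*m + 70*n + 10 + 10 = -20*m + 70*n + 20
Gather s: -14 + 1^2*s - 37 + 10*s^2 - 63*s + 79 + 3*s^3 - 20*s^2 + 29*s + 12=3*s^3 - 10*s^2 - 33*s + 40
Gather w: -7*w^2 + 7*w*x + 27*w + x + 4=-7*w^2 + w*(7*x + 27) + x + 4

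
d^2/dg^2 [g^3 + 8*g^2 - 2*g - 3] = 6*g + 16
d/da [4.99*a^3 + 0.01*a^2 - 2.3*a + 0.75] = 14.97*a^2 + 0.02*a - 2.3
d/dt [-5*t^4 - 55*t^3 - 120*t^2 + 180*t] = -20*t^3 - 165*t^2 - 240*t + 180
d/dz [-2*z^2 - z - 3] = -4*z - 1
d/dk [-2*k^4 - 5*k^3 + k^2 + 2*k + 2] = -8*k^3 - 15*k^2 + 2*k + 2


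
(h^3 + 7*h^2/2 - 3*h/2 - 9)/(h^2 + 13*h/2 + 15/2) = (2*h^3 + 7*h^2 - 3*h - 18)/(2*h^2 + 13*h + 15)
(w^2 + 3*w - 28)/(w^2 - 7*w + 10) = (w^2 + 3*w - 28)/(w^2 - 7*w + 10)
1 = 1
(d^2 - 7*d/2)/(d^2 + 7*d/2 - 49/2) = d/(d + 7)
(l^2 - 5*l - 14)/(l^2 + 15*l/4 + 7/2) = 4*(l - 7)/(4*l + 7)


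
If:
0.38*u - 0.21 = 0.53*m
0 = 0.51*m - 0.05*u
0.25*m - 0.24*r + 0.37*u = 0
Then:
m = 0.06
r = 1.05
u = 0.64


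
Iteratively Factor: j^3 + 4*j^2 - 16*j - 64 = (j + 4)*(j^2 - 16) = (j + 4)^2*(j - 4)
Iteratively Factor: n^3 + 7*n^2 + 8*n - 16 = (n - 1)*(n^2 + 8*n + 16) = (n - 1)*(n + 4)*(n + 4)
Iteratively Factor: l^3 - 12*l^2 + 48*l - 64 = (l - 4)*(l^2 - 8*l + 16) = (l - 4)^2*(l - 4)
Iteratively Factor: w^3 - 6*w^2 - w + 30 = (w - 3)*(w^2 - 3*w - 10) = (w - 3)*(w + 2)*(w - 5)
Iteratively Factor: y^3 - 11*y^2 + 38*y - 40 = (y - 4)*(y^2 - 7*y + 10) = (y - 5)*(y - 4)*(y - 2)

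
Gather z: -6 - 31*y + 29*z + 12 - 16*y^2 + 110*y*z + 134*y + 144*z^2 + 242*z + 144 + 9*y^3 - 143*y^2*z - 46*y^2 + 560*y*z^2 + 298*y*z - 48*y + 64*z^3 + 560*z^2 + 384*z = 9*y^3 - 62*y^2 + 55*y + 64*z^3 + z^2*(560*y + 704) + z*(-143*y^2 + 408*y + 655) + 150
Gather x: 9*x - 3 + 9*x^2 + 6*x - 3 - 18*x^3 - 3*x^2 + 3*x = -18*x^3 + 6*x^2 + 18*x - 6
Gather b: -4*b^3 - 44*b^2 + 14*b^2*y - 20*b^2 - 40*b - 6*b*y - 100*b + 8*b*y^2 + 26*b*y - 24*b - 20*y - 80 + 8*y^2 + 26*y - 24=-4*b^3 + b^2*(14*y - 64) + b*(8*y^2 + 20*y - 164) + 8*y^2 + 6*y - 104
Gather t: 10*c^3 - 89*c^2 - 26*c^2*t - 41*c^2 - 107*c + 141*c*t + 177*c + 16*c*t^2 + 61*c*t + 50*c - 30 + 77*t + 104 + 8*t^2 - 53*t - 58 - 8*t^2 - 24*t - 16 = 10*c^3 - 130*c^2 + 16*c*t^2 + 120*c + t*(-26*c^2 + 202*c)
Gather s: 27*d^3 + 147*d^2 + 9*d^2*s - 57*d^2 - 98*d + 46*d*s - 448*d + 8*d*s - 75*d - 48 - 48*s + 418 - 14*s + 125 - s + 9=27*d^3 + 90*d^2 - 621*d + s*(9*d^2 + 54*d - 63) + 504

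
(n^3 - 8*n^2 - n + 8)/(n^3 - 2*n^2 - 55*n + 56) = (n + 1)/(n + 7)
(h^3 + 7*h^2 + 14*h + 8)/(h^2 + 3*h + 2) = h + 4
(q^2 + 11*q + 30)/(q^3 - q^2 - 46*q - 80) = (q + 6)/(q^2 - 6*q - 16)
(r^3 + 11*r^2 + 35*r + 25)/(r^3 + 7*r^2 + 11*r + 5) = (r + 5)/(r + 1)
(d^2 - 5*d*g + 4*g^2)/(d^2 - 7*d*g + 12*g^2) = (d - g)/(d - 3*g)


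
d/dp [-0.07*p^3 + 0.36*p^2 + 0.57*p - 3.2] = -0.21*p^2 + 0.72*p + 0.57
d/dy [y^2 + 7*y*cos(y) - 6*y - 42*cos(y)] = -7*y*sin(y) + 2*y + 42*sin(y) + 7*cos(y) - 6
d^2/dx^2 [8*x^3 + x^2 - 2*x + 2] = 48*x + 2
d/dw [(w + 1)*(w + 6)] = 2*w + 7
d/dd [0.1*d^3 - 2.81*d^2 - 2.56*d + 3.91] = 0.3*d^2 - 5.62*d - 2.56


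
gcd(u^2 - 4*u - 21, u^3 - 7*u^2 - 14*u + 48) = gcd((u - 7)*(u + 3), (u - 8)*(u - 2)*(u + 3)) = u + 3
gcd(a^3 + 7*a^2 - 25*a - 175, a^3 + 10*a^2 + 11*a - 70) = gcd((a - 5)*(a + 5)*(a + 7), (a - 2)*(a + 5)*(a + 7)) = a^2 + 12*a + 35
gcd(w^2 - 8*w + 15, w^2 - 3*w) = w - 3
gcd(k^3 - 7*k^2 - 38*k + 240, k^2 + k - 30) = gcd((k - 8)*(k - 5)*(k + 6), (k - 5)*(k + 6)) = k^2 + k - 30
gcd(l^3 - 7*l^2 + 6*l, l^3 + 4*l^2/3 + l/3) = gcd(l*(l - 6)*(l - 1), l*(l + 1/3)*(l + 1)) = l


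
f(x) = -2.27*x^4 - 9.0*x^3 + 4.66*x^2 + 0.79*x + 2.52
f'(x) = -9.08*x^3 - 27.0*x^2 + 9.32*x + 0.79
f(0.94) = -1.87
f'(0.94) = -21.85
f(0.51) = 2.79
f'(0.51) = -2.68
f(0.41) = 2.94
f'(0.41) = -0.55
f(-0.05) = 2.49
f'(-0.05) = 0.26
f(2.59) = -222.69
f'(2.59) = -313.95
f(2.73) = -269.80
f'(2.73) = -359.74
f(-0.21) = 2.64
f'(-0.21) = -2.27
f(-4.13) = 52.32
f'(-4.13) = 141.40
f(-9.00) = -7959.60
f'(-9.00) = 4349.23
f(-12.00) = -30854.64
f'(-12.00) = 11691.19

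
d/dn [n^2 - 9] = 2*n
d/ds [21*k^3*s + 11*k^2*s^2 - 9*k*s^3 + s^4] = 21*k^3 + 22*k^2*s - 27*k*s^2 + 4*s^3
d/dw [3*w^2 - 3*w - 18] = 6*w - 3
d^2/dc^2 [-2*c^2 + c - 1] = -4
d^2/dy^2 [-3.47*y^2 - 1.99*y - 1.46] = -6.94000000000000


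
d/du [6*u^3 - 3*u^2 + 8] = 6*u*(3*u - 1)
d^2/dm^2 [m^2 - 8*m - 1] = 2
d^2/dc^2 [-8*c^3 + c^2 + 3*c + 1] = 2 - 48*c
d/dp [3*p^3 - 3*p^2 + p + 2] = 9*p^2 - 6*p + 1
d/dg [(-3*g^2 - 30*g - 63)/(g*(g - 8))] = 18*(3*g^2 + 7*g - 28)/(g^2*(g^2 - 16*g + 64))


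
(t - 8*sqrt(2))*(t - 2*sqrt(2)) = t^2 - 10*sqrt(2)*t + 32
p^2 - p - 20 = (p - 5)*(p + 4)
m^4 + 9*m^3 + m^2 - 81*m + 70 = (m - 2)*(m - 1)*(m + 5)*(m + 7)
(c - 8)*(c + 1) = c^2 - 7*c - 8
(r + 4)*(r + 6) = r^2 + 10*r + 24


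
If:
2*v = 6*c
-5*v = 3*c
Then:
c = 0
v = 0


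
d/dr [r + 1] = 1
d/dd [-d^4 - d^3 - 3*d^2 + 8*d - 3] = -4*d^3 - 3*d^2 - 6*d + 8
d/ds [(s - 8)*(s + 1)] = 2*s - 7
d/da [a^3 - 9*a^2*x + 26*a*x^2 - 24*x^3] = 3*a^2 - 18*a*x + 26*x^2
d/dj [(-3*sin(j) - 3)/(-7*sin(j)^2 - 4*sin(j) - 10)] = 3*(-7*sin(j)^2 - 14*sin(j) + 6)*cos(j)/(7*sin(j)^2 + 4*sin(j) + 10)^2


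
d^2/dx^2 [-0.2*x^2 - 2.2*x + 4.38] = -0.400000000000000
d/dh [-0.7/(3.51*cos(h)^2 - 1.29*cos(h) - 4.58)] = (0.903 - 4.914*cos(h))*sin(h)/(-3.51*cos(h)^2 + 1.29*cos(h) + 4.58)^2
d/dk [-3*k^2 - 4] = -6*k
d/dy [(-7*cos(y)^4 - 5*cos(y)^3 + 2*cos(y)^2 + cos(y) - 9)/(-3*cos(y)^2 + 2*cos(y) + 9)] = (-42*cos(y)^5 + 27*cos(y)^4 + 272*cos(y)^3 + 128*cos(y)^2 + 18*cos(y) - 27)*sin(y)/(3*sin(y)^2 + 2*cos(y) + 6)^2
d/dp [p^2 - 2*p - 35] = 2*p - 2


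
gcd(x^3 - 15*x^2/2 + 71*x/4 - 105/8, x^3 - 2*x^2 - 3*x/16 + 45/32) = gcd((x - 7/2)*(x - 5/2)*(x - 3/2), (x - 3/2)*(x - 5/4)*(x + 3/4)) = x - 3/2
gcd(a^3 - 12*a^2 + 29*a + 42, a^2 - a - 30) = a - 6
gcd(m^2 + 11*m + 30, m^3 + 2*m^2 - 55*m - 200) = m + 5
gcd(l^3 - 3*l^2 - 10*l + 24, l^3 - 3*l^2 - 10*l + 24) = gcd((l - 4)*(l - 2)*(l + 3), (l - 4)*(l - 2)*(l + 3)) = l^3 - 3*l^2 - 10*l + 24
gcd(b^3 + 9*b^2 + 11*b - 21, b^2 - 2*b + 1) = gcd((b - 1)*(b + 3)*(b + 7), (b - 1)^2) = b - 1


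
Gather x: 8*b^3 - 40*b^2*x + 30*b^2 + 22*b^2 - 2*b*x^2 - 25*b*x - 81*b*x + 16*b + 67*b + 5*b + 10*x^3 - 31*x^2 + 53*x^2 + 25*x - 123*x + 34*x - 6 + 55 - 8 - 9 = 8*b^3 + 52*b^2 + 88*b + 10*x^3 + x^2*(22 - 2*b) + x*(-40*b^2 - 106*b - 64) + 32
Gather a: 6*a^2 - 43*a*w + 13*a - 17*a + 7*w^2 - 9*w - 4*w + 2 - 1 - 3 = 6*a^2 + a*(-43*w - 4) + 7*w^2 - 13*w - 2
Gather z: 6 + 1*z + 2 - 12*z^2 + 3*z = -12*z^2 + 4*z + 8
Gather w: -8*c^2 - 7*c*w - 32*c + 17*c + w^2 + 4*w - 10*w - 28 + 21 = -8*c^2 - 15*c + w^2 + w*(-7*c - 6) - 7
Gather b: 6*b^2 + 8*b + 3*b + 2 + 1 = 6*b^2 + 11*b + 3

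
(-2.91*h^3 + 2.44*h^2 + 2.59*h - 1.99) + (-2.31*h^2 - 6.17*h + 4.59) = -2.91*h^3 + 0.13*h^2 - 3.58*h + 2.6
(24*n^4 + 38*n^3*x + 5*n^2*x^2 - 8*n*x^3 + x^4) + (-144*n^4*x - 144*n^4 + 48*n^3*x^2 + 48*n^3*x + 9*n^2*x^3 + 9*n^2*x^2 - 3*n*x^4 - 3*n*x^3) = -144*n^4*x - 120*n^4 + 48*n^3*x^2 + 86*n^3*x + 9*n^2*x^3 + 14*n^2*x^2 - 3*n*x^4 - 11*n*x^3 + x^4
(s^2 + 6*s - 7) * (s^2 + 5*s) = s^4 + 11*s^3 + 23*s^2 - 35*s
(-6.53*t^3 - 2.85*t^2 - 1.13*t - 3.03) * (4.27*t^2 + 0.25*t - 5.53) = -27.8831*t^5 - 13.802*t^4 + 30.5733*t^3 + 2.5399*t^2 + 5.4914*t + 16.7559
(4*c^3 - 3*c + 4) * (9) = 36*c^3 - 27*c + 36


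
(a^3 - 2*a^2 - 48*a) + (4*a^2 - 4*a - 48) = a^3 + 2*a^2 - 52*a - 48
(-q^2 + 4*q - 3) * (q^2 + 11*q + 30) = -q^4 - 7*q^3 + 11*q^2 + 87*q - 90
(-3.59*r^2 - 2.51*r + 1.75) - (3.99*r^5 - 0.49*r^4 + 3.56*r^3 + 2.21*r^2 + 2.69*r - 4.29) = -3.99*r^5 + 0.49*r^4 - 3.56*r^3 - 5.8*r^2 - 5.2*r + 6.04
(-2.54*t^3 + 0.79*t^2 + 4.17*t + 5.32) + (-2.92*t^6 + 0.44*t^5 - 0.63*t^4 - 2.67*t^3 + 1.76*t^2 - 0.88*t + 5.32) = -2.92*t^6 + 0.44*t^5 - 0.63*t^4 - 5.21*t^3 + 2.55*t^2 + 3.29*t + 10.64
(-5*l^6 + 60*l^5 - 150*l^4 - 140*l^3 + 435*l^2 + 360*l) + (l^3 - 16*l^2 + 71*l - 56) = -5*l^6 + 60*l^5 - 150*l^4 - 139*l^3 + 419*l^2 + 431*l - 56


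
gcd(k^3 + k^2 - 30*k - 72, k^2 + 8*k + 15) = k + 3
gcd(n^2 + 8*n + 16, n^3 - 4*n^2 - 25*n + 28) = n + 4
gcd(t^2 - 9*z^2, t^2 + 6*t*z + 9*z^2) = t + 3*z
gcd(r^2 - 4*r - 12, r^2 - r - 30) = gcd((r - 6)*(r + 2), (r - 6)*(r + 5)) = r - 6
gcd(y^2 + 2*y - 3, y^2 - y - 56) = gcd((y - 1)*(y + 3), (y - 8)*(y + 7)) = 1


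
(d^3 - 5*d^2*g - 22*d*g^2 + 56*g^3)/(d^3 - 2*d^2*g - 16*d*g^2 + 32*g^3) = (d - 7*g)/(d - 4*g)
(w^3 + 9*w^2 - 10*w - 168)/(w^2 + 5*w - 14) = (w^2 + 2*w - 24)/(w - 2)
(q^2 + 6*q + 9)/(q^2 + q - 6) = (q + 3)/(q - 2)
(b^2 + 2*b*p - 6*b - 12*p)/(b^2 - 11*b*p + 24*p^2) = (b^2 + 2*b*p - 6*b - 12*p)/(b^2 - 11*b*p + 24*p^2)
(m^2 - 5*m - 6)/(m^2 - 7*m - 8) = (m - 6)/(m - 8)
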